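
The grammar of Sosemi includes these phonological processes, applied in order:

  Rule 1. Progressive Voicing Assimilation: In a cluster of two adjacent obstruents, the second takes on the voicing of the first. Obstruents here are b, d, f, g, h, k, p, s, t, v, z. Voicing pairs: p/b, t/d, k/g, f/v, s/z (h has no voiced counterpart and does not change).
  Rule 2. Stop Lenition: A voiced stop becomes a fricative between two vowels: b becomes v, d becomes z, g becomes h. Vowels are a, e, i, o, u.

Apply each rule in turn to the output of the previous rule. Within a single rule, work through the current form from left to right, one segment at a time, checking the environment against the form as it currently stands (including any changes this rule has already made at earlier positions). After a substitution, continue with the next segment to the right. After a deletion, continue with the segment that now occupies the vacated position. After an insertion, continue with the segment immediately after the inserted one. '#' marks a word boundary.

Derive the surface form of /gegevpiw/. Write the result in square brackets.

[gehevbiw]

Rule 1 Progressive Voicing Assimilation: [gegevpiw] → [gegevbiw]
Rule 2 Stop Lenition: [gegevbiw] → [gehevbiw]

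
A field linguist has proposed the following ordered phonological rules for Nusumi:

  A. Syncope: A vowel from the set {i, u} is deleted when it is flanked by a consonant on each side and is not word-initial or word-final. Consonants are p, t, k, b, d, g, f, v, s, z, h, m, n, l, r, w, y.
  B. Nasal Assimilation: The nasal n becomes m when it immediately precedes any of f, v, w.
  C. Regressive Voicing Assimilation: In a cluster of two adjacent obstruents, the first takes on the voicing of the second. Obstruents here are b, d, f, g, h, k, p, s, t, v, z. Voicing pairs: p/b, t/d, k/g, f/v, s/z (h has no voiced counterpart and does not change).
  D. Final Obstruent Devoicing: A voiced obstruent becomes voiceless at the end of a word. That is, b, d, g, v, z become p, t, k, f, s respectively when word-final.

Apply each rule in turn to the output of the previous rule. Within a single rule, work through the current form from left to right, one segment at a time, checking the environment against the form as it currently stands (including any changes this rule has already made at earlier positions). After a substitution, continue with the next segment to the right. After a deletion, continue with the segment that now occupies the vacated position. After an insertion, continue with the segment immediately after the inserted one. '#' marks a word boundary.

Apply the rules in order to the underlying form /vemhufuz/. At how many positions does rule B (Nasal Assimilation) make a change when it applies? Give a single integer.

0

A Syncope: [vemhufuz] → [vemhfz]
B Nasal Assimilation: no change — [vemhfz]
C Regressive Voicing Assimilation: [vemhfz] → [vemhvz]
D Final Obstruent Devoicing: [vemhvz] → [vemhvs]
Rule B changed 0 position(s).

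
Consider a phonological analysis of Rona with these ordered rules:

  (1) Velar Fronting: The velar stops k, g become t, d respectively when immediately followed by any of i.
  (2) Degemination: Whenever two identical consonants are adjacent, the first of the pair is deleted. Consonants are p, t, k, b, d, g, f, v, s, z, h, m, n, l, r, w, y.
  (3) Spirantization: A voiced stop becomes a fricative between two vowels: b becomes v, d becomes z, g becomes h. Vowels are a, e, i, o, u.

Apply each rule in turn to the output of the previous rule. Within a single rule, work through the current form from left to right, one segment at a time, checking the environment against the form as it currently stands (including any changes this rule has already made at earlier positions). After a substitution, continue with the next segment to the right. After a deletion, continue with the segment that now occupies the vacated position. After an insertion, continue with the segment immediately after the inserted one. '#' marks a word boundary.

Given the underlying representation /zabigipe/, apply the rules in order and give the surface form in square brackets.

[zavizipe]

(1) Velar Fronting: [zabigipe] → [zabidipe]
(2) Degemination: no change — [zabidipe]
(3) Spirantization: [zabidipe] → [zavizipe]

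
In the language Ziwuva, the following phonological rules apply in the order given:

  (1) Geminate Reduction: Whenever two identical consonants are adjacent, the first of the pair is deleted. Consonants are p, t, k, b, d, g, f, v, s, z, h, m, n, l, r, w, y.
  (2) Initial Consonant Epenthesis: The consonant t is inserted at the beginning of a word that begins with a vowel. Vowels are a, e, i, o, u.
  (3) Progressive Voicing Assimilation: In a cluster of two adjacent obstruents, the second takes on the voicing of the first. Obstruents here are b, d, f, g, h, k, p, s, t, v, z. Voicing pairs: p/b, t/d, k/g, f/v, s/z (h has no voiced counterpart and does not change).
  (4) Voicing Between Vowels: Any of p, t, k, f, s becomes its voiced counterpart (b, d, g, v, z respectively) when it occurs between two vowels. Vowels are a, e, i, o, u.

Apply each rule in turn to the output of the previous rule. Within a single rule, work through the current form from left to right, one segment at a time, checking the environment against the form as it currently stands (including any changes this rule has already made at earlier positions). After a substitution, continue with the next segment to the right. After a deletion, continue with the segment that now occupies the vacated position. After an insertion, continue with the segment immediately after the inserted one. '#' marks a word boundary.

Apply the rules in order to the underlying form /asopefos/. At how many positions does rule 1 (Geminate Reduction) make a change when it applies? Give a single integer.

(1) Geminate Reduction: no change — [asopefos]
(2) Initial Consonant Epenthesis: [asopefos] → [tasopefos]
(3) Progressive Voicing Assimilation: no change — [tasopefos]
(4) Voicing Between Vowels: [tasopefos] → [tazobevos]
Rule 1 changed 0 position(s).

0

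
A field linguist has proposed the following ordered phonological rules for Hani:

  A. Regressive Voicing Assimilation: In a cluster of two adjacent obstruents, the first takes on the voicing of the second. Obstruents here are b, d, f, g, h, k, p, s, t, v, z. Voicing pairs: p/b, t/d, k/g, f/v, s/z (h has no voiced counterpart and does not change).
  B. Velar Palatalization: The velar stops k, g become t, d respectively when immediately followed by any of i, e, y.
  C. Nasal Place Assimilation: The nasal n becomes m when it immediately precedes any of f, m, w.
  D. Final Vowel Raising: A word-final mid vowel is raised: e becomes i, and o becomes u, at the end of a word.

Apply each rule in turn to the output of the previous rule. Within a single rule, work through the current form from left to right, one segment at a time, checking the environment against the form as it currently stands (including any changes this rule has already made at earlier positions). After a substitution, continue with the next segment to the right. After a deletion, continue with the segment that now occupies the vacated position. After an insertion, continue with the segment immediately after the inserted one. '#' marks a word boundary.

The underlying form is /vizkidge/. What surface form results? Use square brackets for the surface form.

[vistiddi]

A Regressive Voicing Assimilation: [vizkidge] → [viskidge]
B Velar Palatalization: [viskidge] → [vistidde]
C Nasal Place Assimilation: no change — [vistidde]
D Final Vowel Raising: [vistidde] → [vistiddi]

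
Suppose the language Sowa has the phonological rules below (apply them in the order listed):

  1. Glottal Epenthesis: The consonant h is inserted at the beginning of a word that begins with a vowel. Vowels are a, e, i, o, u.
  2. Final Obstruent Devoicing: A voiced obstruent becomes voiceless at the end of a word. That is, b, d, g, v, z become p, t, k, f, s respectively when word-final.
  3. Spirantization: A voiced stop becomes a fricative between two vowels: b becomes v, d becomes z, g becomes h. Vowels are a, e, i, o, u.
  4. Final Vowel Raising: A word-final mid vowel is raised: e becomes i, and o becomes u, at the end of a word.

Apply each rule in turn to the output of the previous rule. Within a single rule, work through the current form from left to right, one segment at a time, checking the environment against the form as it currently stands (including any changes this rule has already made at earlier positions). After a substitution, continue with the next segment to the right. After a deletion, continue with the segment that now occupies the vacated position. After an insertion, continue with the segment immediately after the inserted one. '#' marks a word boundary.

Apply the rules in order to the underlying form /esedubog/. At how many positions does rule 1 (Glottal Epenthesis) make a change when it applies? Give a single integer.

1

1 Glottal Epenthesis: [esedubog] → [hesedubog]
2 Final Obstruent Devoicing: [hesedubog] → [hesedubok]
3 Spirantization: [hesedubok] → [hesezuvok]
4 Final Vowel Raising: no change — [hesezuvok]
Rule 1 changed 1 position(s).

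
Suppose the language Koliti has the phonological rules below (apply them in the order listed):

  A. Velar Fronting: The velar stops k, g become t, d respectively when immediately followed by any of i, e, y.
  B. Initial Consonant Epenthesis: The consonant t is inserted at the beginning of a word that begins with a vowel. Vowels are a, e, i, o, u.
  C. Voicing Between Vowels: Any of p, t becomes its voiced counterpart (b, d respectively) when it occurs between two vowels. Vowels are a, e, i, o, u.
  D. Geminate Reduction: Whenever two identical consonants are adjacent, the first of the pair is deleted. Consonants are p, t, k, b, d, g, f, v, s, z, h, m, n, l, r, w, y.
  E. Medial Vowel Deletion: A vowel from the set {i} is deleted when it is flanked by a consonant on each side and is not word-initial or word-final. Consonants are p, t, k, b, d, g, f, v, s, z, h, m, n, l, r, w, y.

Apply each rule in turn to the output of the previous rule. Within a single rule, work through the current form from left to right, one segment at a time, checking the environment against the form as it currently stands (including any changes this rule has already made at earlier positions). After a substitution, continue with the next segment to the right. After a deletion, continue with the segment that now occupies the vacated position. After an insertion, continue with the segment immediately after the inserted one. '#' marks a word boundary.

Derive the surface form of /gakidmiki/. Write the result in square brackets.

A Velar Fronting: [gakidmiki] → [gatidmiti]
B Initial Consonant Epenthesis: no change — [gatidmiti]
C Voicing Between Vowels: [gatidmiti] → [gadidmidi]
D Geminate Reduction: no change — [gadidmidi]
E Medial Vowel Deletion: [gadidmidi] → [gaddmdi]

[gaddmdi]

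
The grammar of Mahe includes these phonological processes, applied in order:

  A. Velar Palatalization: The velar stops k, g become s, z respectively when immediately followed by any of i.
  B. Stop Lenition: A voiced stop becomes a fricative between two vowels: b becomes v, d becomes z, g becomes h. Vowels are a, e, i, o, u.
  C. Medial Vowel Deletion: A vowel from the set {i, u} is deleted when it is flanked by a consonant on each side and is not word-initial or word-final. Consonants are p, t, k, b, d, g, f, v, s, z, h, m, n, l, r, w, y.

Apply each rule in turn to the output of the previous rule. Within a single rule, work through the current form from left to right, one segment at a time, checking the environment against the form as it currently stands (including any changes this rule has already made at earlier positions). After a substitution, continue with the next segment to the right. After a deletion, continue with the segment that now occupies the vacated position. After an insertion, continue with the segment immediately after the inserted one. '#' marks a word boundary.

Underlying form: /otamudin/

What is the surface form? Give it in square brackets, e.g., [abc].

[otamzn]

A Velar Palatalization: no change — [otamudin]
B Stop Lenition: [otamudin] → [otamuzin]
C Medial Vowel Deletion: [otamuzin] → [otamzn]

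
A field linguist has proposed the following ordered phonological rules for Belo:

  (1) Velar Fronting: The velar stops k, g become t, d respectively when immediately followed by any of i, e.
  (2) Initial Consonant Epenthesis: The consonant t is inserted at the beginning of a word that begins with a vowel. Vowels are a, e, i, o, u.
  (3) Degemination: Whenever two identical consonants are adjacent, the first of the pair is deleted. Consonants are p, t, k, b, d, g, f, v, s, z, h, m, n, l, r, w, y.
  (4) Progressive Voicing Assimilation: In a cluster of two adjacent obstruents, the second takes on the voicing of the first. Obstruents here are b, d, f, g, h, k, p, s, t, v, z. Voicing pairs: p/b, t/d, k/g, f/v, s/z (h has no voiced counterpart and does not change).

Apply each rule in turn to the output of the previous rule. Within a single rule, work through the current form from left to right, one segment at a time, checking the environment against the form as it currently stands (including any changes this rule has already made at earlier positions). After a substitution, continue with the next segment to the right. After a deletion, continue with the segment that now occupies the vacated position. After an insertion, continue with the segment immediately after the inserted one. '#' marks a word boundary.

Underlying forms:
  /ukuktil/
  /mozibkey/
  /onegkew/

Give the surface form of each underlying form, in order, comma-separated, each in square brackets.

/ukuktil/:
  (1) Velar Fronting: no change — [ukuktil]
  (2) Initial Consonant Epenthesis: [ukuktil] → [tukuktil]
  (3) Degemination: no change — [tukuktil]
  (4) Progressive Voicing Assimilation: no change — [tukuktil]
/mozibkey/:
  (1) Velar Fronting: [mozibkey] → [mozibtey]
  (2) Initial Consonant Epenthesis: no change — [mozibtey]
  (3) Degemination: no change — [mozibtey]
  (4) Progressive Voicing Assimilation: [mozibtey] → [mozibdey]
/onegkew/:
  (1) Velar Fronting: [onegkew] → [onegtew]
  (2) Initial Consonant Epenthesis: [onegtew] → [tonegtew]
  (3) Degemination: no change — [tonegtew]
  (4) Progressive Voicing Assimilation: [tonegtew] → [tonegdew]

[tukuktil], [mozibdey], [tonegdew]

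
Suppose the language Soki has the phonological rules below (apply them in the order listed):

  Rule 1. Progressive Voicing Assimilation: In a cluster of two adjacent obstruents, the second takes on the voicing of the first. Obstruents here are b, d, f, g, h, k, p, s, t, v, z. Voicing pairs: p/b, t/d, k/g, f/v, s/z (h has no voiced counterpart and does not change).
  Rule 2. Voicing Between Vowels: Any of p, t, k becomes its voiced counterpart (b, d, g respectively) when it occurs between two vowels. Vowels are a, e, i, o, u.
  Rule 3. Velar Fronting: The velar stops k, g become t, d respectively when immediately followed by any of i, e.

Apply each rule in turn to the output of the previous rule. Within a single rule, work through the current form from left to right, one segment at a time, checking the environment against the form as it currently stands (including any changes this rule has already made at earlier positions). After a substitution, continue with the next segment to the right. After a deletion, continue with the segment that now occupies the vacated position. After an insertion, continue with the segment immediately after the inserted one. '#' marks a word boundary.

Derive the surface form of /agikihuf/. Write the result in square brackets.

Rule 1 Progressive Voicing Assimilation: no change — [agikihuf]
Rule 2 Voicing Between Vowels: [agikihuf] → [agigihuf]
Rule 3 Velar Fronting: [agigihuf] → [adidihuf]

[adidihuf]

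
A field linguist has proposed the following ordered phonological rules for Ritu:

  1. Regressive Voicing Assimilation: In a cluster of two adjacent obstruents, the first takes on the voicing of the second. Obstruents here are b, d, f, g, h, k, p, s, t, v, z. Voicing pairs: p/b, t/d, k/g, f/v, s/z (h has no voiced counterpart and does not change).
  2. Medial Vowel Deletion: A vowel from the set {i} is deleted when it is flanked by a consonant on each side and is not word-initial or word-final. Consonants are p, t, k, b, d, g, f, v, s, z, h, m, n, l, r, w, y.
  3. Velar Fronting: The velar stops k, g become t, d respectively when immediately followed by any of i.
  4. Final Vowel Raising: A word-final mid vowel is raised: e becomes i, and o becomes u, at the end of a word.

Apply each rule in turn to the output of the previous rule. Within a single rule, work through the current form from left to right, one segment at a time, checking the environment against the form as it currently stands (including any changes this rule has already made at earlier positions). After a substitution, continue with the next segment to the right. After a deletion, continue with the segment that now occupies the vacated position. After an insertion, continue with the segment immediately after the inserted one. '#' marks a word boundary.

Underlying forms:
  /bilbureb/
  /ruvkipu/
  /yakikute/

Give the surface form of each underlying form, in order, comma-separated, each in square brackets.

/bilbureb/:
  1 Regressive Voicing Assimilation: no change — [bilbureb]
  2 Medial Vowel Deletion: [bilbureb] → [blbureb]
  3 Velar Fronting: no change — [blbureb]
  4 Final Vowel Raising: no change — [blbureb]
/ruvkipu/:
  1 Regressive Voicing Assimilation: [ruvkipu] → [rufkipu]
  2 Medial Vowel Deletion: [rufkipu] → [rufkpu]
  3 Velar Fronting: no change — [rufkpu]
  4 Final Vowel Raising: no change — [rufkpu]
/yakikute/:
  1 Regressive Voicing Assimilation: no change — [yakikute]
  2 Medial Vowel Deletion: [yakikute] → [yakkute]
  3 Velar Fronting: no change — [yakkute]
  4 Final Vowel Raising: [yakkute] → [yakkuti]

[blbureb], [rufkpu], [yakkuti]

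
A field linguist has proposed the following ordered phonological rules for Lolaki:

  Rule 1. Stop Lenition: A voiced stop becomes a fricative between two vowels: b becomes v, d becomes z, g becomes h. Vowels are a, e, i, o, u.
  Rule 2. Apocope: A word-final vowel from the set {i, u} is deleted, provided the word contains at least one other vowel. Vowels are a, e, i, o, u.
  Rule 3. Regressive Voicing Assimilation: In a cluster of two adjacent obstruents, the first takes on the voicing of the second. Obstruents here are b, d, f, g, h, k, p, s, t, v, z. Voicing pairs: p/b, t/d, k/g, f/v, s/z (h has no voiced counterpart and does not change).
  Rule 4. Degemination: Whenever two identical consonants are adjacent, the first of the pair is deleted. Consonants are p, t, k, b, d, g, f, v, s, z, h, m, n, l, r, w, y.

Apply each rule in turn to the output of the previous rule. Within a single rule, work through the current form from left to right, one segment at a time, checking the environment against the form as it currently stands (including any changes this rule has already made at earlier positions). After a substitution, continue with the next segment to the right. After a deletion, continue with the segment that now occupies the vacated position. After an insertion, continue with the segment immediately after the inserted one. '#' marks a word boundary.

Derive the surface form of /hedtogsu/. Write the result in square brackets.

Rule 1 Stop Lenition: no change — [hedtogsu]
Rule 2 Apocope: [hedtogsu] → [hedtogs]
Rule 3 Regressive Voicing Assimilation: [hedtogs] → [hettoks]
Rule 4 Degemination: [hettoks] → [hetoks]

[hetoks]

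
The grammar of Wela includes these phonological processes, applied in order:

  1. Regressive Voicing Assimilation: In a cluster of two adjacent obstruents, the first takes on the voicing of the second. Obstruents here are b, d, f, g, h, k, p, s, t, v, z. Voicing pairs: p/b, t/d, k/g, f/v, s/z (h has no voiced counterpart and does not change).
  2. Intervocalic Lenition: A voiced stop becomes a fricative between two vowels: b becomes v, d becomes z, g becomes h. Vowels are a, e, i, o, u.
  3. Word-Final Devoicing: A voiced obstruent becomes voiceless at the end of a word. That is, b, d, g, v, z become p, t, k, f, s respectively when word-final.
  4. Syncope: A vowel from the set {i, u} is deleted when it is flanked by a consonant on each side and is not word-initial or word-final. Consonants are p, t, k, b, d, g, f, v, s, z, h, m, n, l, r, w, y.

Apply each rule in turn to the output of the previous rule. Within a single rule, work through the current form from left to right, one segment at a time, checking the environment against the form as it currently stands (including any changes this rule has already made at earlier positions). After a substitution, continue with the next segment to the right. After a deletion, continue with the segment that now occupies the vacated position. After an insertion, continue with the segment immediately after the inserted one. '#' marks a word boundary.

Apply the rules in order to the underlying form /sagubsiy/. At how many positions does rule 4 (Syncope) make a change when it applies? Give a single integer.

1 Regressive Voicing Assimilation: [sagubsiy] → [sagupsiy]
2 Intervocalic Lenition: [sagupsiy] → [sahupsiy]
3 Word-Final Devoicing: no change — [sahupsiy]
4 Syncope: [sahupsiy] → [sahpsy]
Rule 4 changed 2 position(s).

2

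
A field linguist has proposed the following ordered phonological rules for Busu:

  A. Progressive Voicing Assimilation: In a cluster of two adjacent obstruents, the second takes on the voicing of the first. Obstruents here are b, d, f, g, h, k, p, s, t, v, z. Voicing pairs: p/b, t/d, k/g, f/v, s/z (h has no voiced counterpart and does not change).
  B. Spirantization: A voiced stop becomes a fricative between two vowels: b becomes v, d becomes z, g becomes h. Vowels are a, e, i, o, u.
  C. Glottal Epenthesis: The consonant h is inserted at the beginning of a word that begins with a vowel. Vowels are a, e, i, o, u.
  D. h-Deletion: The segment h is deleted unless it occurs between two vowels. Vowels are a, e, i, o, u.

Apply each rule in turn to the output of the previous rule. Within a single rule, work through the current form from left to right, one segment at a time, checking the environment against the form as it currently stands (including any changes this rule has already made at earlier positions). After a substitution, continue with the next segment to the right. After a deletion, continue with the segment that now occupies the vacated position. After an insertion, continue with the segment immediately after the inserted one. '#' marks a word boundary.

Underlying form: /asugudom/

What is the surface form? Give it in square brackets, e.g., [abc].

A Progressive Voicing Assimilation: no change — [asugudom]
B Spirantization: [asugudom] → [asuhuzom]
C Glottal Epenthesis: [asuhuzom] → [hasuhuzom]
D h-Deletion: [hasuhuzom] → [asuhuzom]

[asuhuzom]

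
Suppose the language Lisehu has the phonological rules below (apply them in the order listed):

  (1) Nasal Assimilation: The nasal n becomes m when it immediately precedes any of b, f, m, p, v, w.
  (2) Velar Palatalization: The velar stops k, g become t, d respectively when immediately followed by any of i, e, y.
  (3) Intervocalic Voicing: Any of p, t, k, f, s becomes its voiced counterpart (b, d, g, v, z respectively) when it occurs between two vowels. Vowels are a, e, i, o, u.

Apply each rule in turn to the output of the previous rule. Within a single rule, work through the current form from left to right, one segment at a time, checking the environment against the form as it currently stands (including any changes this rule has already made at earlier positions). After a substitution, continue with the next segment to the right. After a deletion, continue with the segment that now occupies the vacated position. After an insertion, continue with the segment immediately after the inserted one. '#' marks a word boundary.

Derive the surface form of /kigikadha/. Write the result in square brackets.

(1) Nasal Assimilation: no change — [kigikadha]
(2) Velar Palatalization: [kigikadha] → [tidikadha]
(3) Intervocalic Voicing: [tidikadha] → [tidigadha]

[tidigadha]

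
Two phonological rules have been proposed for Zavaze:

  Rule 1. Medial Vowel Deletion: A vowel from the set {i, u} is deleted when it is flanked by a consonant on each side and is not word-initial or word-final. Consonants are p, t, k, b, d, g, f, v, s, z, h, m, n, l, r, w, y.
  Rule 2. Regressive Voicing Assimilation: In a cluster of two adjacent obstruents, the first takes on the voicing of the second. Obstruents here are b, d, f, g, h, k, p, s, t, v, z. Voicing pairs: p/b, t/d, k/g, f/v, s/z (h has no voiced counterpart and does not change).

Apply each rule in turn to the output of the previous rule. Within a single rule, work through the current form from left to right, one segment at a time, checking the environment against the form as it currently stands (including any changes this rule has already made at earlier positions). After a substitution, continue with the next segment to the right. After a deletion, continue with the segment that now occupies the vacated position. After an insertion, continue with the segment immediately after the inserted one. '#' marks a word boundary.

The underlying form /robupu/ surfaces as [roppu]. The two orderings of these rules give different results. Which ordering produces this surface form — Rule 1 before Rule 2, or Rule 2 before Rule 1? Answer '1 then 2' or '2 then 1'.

Order 1 then 2:
  1 Medial Vowel Deletion: [robupu] → [robpu]
  2 Regressive Voicing Assimilation: [robpu] → [roppu]
  result: [roppu]
Order 2 then 1:
  2 Regressive Voicing Assimilation: no change — [robupu]
  1 Medial Vowel Deletion: [robupu] → [robpu]
  result: [robpu]

1 then 2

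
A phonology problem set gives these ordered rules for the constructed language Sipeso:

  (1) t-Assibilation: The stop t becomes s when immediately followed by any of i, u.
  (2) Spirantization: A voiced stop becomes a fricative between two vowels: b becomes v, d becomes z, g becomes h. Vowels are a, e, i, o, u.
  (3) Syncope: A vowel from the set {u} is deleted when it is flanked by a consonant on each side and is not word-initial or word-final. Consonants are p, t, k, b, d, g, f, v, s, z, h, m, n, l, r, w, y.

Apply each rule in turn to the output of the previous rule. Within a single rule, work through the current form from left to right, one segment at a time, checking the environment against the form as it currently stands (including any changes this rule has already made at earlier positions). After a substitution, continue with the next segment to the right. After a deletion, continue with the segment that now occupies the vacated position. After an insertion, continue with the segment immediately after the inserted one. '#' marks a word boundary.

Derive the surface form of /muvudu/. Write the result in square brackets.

(1) t-Assibilation: no change — [muvudu]
(2) Spirantization: [muvudu] → [muvuzu]
(3) Syncope: [muvuzu] → [mvzu]

[mvzu]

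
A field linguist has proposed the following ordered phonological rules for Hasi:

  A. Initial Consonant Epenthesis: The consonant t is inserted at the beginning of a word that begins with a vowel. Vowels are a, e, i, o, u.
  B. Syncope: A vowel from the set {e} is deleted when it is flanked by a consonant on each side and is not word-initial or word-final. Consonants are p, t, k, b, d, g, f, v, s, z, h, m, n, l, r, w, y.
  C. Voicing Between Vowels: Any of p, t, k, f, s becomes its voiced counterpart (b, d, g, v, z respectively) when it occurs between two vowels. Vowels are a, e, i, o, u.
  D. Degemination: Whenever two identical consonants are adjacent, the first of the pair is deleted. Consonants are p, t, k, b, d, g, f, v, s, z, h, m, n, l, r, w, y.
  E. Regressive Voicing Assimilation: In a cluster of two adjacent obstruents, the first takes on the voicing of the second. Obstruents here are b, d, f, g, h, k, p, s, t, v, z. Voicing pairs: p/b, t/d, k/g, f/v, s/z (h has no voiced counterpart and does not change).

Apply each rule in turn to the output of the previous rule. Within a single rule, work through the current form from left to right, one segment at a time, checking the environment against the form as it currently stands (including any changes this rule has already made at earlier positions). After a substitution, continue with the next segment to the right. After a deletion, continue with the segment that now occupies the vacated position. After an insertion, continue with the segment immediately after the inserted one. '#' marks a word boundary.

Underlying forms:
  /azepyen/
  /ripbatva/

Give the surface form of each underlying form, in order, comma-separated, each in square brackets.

/azepyen/:
  A Initial Consonant Epenthesis: [azepyen] → [tazepyen]
  B Syncope: [tazepyen] → [tazpyn]
  C Voicing Between Vowels: no change — [tazpyn]
  D Degemination: no change — [tazpyn]
  E Regressive Voicing Assimilation: [tazpyn] → [taspyn]
/ripbatva/:
  A Initial Consonant Epenthesis: no change — [ripbatva]
  B Syncope: no change — [ripbatva]
  C Voicing Between Vowels: no change — [ripbatva]
  D Degemination: no change — [ripbatva]
  E Regressive Voicing Assimilation: [ripbatva] → [ribbadva]

[taspyn], [ribbadva]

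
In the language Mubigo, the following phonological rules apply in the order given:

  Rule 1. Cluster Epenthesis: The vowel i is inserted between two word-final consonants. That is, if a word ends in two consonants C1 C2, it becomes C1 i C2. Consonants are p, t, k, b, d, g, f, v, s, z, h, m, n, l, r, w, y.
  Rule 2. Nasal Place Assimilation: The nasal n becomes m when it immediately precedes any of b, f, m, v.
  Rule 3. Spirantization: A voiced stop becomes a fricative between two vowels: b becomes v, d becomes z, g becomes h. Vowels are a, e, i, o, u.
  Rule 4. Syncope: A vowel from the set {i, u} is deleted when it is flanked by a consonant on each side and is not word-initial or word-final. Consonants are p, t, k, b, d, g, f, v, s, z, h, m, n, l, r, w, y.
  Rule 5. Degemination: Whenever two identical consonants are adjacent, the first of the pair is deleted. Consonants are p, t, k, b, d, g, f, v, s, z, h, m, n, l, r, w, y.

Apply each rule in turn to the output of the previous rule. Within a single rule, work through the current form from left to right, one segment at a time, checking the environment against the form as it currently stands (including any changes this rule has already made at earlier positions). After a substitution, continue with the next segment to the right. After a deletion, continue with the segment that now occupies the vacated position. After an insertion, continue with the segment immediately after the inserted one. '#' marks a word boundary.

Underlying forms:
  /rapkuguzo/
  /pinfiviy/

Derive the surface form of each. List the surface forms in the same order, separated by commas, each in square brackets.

[rapkhzo], [pmfvy]

/rapkuguzo/:
  Rule 1 Cluster Epenthesis: no change — [rapkuguzo]
  Rule 2 Nasal Place Assimilation: no change — [rapkuguzo]
  Rule 3 Spirantization: [rapkuguzo] → [rapkuhuzo]
  Rule 4 Syncope: [rapkuhuzo] → [rapkhzo]
  Rule 5 Degemination: no change — [rapkhzo]
/pinfiviy/:
  Rule 1 Cluster Epenthesis: no change — [pinfiviy]
  Rule 2 Nasal Place Assimilation: [pinfiviy] → [pimfiviy]
  Rule 3 Spirantization: no change — [pimfiviy]
  Rule 4 Syncope: [pimfiviy] → [pmfvy]
  Rule 5 Degemination: no change — [pmfvy]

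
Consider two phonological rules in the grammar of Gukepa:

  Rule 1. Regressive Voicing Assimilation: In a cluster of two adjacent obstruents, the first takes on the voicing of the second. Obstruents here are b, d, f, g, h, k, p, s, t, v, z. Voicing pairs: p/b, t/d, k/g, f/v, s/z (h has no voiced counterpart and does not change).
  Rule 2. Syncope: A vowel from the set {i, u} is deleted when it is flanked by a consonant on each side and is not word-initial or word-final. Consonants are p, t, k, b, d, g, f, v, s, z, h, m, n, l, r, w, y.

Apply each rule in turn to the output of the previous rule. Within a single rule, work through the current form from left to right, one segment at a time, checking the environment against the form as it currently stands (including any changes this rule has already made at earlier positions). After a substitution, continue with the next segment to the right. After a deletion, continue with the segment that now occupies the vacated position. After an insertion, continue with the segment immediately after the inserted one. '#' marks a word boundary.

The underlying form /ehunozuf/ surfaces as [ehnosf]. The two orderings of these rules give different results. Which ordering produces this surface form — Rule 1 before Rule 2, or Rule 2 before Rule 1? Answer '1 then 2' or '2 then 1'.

2 then 1

Order 1 then 2:
  1 Regressive Voicing Assimilation: no change — [ehunozuf]
  2 Syncope: [ehunozuf] → [ehnozf]
  result: [ehnozf]
Order 2 then 1:
  2 Syncope: [ehunozuf] → [ehnozf]
  1 Regressive Voicing Assimilation: [ehnozf] → [ehnosf]
  result: [ehnosf]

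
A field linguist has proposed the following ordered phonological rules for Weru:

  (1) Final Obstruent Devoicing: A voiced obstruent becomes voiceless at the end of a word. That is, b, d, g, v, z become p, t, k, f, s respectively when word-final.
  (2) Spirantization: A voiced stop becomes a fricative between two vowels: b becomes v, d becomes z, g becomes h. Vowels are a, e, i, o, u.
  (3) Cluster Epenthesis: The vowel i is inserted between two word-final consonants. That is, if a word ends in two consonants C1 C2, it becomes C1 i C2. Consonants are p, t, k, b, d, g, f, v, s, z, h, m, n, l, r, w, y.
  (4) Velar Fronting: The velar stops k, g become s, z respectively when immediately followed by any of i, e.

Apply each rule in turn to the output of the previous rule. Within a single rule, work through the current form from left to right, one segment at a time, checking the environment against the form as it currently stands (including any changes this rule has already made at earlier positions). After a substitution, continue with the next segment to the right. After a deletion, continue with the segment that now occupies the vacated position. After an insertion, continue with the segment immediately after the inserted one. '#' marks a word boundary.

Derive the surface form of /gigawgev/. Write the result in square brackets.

(1) Final Obstruent Devoicing: [gigawgev] → [gigawgef]
(2) Spirantization: [gigawgef] → [gihawgef]
(3) Cluster Epenthesis: no change — [gihawgef]
(4) Velar Fronting: [gihawgef] → [zihawzef]

[zihawzef]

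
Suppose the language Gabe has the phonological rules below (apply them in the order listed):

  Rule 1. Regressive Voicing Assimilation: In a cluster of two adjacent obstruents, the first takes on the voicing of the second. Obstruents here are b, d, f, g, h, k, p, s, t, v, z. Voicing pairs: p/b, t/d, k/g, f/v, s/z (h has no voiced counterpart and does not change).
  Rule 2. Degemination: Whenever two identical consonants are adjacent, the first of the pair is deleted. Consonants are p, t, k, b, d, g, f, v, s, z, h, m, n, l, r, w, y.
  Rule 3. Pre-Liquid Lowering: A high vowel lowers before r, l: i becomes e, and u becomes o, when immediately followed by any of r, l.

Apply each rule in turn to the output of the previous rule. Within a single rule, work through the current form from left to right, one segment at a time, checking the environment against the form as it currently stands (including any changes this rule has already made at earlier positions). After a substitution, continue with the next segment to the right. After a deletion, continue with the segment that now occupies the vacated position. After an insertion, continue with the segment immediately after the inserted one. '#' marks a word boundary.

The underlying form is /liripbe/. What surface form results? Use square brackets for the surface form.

[leribe]

Rule 1 Regressive Voicing Assimilation: [liripbe] → [liribbe]
Rule 2 Degemination: [liribbe] → [liribe]
Rule 3 Pre-Liquid Lowering: [liribe] → [leribe]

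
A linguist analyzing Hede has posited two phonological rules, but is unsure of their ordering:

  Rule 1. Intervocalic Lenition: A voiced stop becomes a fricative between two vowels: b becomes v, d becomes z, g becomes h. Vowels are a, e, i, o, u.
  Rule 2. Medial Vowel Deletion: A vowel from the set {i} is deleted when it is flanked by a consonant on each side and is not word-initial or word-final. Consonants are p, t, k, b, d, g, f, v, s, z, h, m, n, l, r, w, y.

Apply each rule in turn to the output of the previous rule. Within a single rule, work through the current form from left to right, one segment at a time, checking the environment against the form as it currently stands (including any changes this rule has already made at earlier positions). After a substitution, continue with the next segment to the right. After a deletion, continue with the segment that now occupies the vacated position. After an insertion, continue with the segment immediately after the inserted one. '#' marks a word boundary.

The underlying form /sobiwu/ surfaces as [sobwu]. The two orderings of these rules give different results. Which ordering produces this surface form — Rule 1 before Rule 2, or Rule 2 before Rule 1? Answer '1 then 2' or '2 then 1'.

2 then 1

Order 1 then 2:
  1 Intervocalic Lenition: [sobiwu] → [soviwu]
  2 Medial Vowel Deletion: [soviwu] → [sovwu]
  result: [sovwu]
Order 2 then 1:
  2 Medial Vowel Deletion: [sobiwu] → [sobwu]
  1 Intervocalic Lenition: no change — [sobwu]
  result: [sobwu]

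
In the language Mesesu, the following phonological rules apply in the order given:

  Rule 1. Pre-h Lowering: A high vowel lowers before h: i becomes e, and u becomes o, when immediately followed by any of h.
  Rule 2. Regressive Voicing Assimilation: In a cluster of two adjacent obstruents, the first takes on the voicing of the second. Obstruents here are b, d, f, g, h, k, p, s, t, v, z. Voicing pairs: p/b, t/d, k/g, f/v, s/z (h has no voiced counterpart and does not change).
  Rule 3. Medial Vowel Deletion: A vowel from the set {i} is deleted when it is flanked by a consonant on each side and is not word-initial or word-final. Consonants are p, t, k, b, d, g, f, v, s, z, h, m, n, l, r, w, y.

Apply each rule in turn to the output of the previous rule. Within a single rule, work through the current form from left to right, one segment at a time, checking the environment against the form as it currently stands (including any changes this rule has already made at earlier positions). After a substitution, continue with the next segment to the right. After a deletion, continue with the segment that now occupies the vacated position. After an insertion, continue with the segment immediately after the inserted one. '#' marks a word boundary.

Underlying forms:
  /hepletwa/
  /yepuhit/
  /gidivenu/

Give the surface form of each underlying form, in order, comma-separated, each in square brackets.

[hepletwa], [yepoht], [gdvenu]

/hepletwa/:
  Rule 1 Pre-h Lowering: no change — [hepletwa]
  Rule 2 Regressive Voicing Assimilation: no change — [hepletwa]
  Rule 3 Medial Vowel Deletion: no change — [hepletwa]
/yepuhit/:
  Rule 1 Pre-h Lowering: [yepuhit] → [yepohit]
  Rule 2 Regressive Voicing Assimilation: no change — [yepohit]
  Rule 3 Medial Vowel Deletion: [yepohit] → [yepoht]
/gidivenu/:
  Rule 1 Pre-h Lowering: no change — [gidivenu]
  Rule 2 Regressive Voicing Assimilation: no change — [gidivenu]
  Rule 3 Medial Vowel Deletion: [gidivenu] → [gdvenu]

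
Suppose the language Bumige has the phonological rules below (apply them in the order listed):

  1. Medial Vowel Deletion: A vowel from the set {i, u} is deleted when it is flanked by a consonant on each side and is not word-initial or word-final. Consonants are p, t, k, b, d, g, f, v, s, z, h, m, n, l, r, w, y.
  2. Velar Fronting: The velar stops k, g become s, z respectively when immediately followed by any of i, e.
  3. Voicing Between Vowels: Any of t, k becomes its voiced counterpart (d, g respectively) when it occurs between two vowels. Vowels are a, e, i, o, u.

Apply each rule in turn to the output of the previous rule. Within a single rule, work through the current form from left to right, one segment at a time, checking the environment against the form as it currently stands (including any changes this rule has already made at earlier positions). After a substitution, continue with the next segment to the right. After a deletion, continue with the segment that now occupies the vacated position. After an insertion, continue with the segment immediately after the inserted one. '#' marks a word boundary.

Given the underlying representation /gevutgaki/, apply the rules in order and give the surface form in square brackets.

1 Medial Vowel Deletion: [gevutgaki] → [gevtgaki]
2 Velar Fronting: [gevtgaki] → [zevtgasi]
3 Voicing Between Vowels: no change — [zevtgasi]

[zevtgasi]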